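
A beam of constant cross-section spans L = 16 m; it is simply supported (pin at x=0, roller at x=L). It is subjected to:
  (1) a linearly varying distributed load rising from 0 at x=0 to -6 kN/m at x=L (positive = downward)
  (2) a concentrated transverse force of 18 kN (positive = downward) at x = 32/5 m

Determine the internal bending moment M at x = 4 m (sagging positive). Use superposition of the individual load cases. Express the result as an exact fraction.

Load 1 — triangular load w₀=-6 kN/m (0→w₀ over full span):
  M_1 = w₀Lx/6 - w₀x³/(6L) = (-6)·16·4/6 - (-6)·4³/(6·16) = -60 kN·m
Load 2 — point force P=18 kN at a=32/5 m (b=L-a=48/5):
  M_2 = Pbx/L  [x≤a] = 18·(48/5)·4/16 = 216/5 kN·m
Superposition: M = Σ M_i = -84/5 kN·m ≈ -16.800000 kN·m

M(4) = -84/5 kN·m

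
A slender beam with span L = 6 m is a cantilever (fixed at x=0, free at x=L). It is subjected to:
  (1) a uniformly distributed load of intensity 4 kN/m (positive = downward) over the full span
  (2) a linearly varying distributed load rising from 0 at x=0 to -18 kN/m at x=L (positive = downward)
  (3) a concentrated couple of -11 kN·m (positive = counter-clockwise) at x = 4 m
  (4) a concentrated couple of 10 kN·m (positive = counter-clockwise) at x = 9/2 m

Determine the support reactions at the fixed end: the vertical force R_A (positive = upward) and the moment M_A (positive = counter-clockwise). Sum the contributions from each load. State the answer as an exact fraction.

R_A = -30 kN, M_A = -143 kN·m

Load 1 — uniform load w=4 kN/m over full span:
  R_A = wL = 4·6 = 24 kN
  M_A = wL²/2 = 4·6²/2 = 72 kN·m
Load 2 — triangular load w₀=-18 kN/m (0→w₀ over full span):
  R_A = w₀L/2 = (-18)·6/2 = -54 kN
  M_A = w₀L²/3 = (-18)·6²/3 = -216 kN·m
Load 3 — applied couple M₀=-11 kN·m at a=4 m (b=L-a=2):
  R_A = 0 kN
  M_A = -M₀ = -(-11) = 11 kN·m
Load 4 — applied couple M₀=10 kN·m at a=9/2 m (b=L-a=3/2):
  R_A = 0 kN
  M_A = -M₀ = -10 kN·m
Superposition: R_A = -30 kN, M_A = -143 kN·m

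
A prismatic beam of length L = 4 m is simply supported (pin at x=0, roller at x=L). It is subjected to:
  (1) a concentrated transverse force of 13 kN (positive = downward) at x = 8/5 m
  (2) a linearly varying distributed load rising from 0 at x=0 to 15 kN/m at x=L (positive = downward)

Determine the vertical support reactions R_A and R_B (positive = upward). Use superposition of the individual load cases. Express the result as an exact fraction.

R_A = 89/5 kN, R_B = 126/5 kN

Load 1 — point force P=13 kN at a=8/5 m (b=L-a=12/5):
  R_A = Pb/L = 13·(12/5)/4 = 39/5 kN
  R_B = Pa/L = 13·(8/5)/4 = 26/5 kN
Load 2 — triangular load w₀=15 kN/m (0→w₀ over full span):
  R_A = w₀L/6 = 15·4/6 = 10 kN
  R_B = w₀L/3 = 15·4/3 = 20 kN
Superposition: R_A = 89/5 kN, R_B = 126/5 kN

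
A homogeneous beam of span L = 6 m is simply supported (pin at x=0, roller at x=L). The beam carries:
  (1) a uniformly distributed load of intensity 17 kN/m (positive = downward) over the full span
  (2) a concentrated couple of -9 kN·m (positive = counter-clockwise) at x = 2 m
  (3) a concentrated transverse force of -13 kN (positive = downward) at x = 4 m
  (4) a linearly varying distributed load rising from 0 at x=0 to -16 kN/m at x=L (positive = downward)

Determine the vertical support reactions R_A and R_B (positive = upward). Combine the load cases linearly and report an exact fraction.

R_A = 175/6 kN, R_B = 71/6 kN

Load 1 — uniform load w=17 kN/m over full span:
  R_A = wL/2 = 17·6/2 = 51 kN
  R_B = wL/2 = 17·6/2 = 51 kN
Load 2 — applied couple M₀=-9 kN·m at a=2 m (b=L-a=4):
  R_A = M₀/L = (-9)/6 = -3/2 kN
  R_B = -M₀/L = -(-9)/6 = 3/2 kN
Load 3 — point force P=-13 kN at a=4 m (b=L-a=2):
  R_A = Pb/L = (-13)·2/6 = -13/3 kN
  R_B = Pa/L = (-13)·4/6 = -26/3 kN
Load 4 — triangular load w₀=-16 kN/m (0→w₀ over full span):
  R_A = w₀L/6 = (-16)·6/6 = -16 kN
  R_B = w₀L/3 = (-16)·6/3 = -32 kN
Superposition: R_A = 175/6 kN, R_B = 71/6 kN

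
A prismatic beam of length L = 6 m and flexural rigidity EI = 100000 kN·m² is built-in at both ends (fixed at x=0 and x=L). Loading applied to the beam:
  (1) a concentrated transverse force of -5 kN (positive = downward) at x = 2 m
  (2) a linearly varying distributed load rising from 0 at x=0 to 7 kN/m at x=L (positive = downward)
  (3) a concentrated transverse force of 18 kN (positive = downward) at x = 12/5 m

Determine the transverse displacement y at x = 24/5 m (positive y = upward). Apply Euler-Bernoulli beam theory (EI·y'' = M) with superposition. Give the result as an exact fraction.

y(24/5) = -4609/46875000 m

Load 1 — point force P=-5 kN at a=2 m (b=L-a=4):
  y_1 = -Pa²(L-x)²(3bL-(3b+a)(L-x))/(6L³EI)  [x>a] = -(-5)·2²·(6-(24/5))²·(3·4·6-(3·4+2)·(6-(24/5)))/(6·6³·100000) = 23/1875000 m
Load 2 — triangular load w₀=7 kN/m (0→w₀ over full span):
  y_2 = -w₀x²(L-x)²(x+2L)/(120LEI) = -7·(24/5)²·(6-(24/5))²·((24/5)+2·6)/(120·6·100000) = -2646/48828125 m
Load 3 — point force P=18 kN at a=12/5 m (b=L-a=18/5):
  y_3 = -Pa²(L-x)²(3bL-(3b+a)(L-x))/(6L³EI)  [x>a] = -18·(12/5)²·(6-(24/5))²·(3·(18/5)·6-(3·(18/5)+(12/5))·(6-(24/5)))/(6·6³·100000) = -2754/48828125 m
Superposition: y = Σ y_i = -4609/46875000 m ≈ -0.000098 m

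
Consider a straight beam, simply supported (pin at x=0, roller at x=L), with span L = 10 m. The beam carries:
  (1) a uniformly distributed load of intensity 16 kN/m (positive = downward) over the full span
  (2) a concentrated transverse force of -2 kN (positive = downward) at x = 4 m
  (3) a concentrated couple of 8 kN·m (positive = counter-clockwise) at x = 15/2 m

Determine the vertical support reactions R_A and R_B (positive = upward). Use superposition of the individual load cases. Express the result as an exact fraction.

R_A = 398/5 kN, R_B = 392/5 kN

Load 1 — uniform load w=16 kN/m over full span:
  R_A = wL/2 = 16·10/2 = 80 kN
  R_B = wL/2 = 16·10/2 = 80 kN
Load 2 — point force P=-2 kN at a=4 m (b=L-a=6):
  R_A = Pb/L = (-2)·6/10 = -6/5 kN
  R_B = Pa/L = (-2)·4/10 = -4/5 kN
Load 3 — applied couple M₀=8 kN·m at a=15/2 m (b=L-a=5/2):
  R_A = M₀/L = 8/10 = 4/5 kN
  R_B = -M₀/L = -8/10 = -4/5 kN
Superposition: R_A = 398/5 kN, R_B = 392/5 kN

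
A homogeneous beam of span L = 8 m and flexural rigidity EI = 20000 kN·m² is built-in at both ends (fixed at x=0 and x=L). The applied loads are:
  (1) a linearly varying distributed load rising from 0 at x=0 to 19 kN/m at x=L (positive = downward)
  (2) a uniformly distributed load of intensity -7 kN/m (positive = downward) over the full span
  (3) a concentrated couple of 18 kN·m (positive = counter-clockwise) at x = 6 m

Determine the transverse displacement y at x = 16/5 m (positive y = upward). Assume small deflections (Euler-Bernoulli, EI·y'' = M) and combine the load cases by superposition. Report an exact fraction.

Load 1 — triangular load w₀=19 kN/m (0→w₀ over full span):
  y_1 = -w₀x²(L-x)²(x+2L)/(120LEI) = -19·(16/5)²·(8-(16/5))²·((16/5)+2·8)/(120·8·20000) = -43776/9765625 m
Load 2 — uniform load w=-7 kN/m over full span:
  y_2 = -wx²(L-x)²/(24EI) = -(-7)·(16/5)²·(8-(16/5))²/(24·20000) = 1344/390625 m
Load 3 — applied couple M₀=18 kN·m at a=6 m (b=L-a=2):
  y_3 = (R_Ax³/6 - M_Ax²/2)/EI  [x≤a] with R_A=81/32, M_A=45/8 = ((81/32)·(16/5)³/6 - (45/8)·(16/5)²/2)/20000 = -117/156250 m
Superposition: y = Σ y_i = -34977/19531250 m ≈ -0.001791 m

y(16/5) = -34977/19531250 m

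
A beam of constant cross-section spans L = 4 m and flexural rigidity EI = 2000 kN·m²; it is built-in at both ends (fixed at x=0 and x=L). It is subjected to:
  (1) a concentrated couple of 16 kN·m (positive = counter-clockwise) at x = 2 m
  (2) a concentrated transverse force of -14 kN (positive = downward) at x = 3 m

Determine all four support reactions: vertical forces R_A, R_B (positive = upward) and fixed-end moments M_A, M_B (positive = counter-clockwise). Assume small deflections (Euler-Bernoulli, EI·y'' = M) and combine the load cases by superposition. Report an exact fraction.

R_A = 61/16 kN, M_A = 11/8 kN·m, R_B = -285/16 kN, M_B = 95/8 kN·m

Load 1 — applied couple M₀=16 kN·m at a=2 m (b=L-a=2):
  R_A = 6M₀ab/L³ = 6·16·2·2/4³ = 6 kN
  M_A = M₀b(2a-b)/L² = 16·2·(2·2-2)/4² = 4 kN·m
  R_B = -6M₀ab/L³ = -6·16·2·2/4³ = -6 kN
  M_B = M₀a(2b-a)/L² = 16·2·(2·2-2)/4² = 4 kN·m
Load 2 — point force P=-14 kN at a=3 m (b=L-a=1):
  R_A = Pb²(3a+b)/L³ = (-14)·1²·(3·3+1)/4³ = -35/16 kN
  M_A = Pab²/L² = (-14)·3·1²/4² = -21/8 kN·m
  R_B = Pa²(a+3b)/L³ = (-14)·3²·(3+3·1)/4³ = -189/16 kN
  M_B = -Pa²b/L² = -(-14)·3²·1/4² = 63/8 kN·m
Superposition: R_A = 61/16 kN, M_A = 11/8 kN·m, R_B = -285/16 kN, M_B = 95/8 kN·m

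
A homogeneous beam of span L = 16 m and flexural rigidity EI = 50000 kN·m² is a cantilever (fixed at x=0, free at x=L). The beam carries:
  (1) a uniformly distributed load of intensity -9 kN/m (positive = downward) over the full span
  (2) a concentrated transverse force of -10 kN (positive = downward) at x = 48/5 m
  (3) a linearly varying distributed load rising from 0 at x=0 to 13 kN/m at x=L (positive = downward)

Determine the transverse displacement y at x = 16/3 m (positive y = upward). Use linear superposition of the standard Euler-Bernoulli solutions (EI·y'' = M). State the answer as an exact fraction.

Load 1 — uniform load w=-9 kN/m over full span:
  y_1 = -wx²(x²-4Lx+6L²)/(24EI) = -(-9)·(16/3)²·((16/3)²-4·16·(16/3)+6·16²)/(24·50000) = 22016/84375 m
Load 2 — point force P=-10 kN at a=48/5 m (b=L-a=32/5):
  y_2 = -Px²(3a-x)/(6EI)  [x≤a] = -(-10)·(16/3)²·(3·(48/5)-(16/3))/(6·50000) = 5632/253125 m
Load 3 — triangular load w₀=13 kN/m (0→w₀ over full span):
  y_3 = (w₀Lx³/12-w₀L²x²/6-w₀x⁵/(120L))/EI = (13·16·(16/3)³/12-13·16²·(16/3)²/6-13·(16/3)⁵/(120·16))/50000 = -3001856/11390625 m
Superposition: y = Σ y_i = 223744/11390625 m ≈ 0.019643 m

y(16/3) = 223744/11390625 m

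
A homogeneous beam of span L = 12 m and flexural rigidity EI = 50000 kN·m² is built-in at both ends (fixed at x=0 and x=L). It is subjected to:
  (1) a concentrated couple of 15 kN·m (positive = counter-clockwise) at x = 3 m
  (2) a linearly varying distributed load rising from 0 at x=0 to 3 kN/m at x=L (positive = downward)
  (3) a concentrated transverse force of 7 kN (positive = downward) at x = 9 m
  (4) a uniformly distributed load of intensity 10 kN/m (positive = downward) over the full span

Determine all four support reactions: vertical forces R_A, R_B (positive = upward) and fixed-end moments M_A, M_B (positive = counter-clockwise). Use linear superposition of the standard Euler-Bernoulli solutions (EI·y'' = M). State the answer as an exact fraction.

Load 1 — applied couple M₀=15 kN·m at a=3 m (b=L-a=9):
  R_A = 6M₀ab/L³ = 6·15·3·9/12³ = 45/32 kN
  M_A = M₀b(2a-b)/L² = 15·9·(2·3-9)/12² = -45/16 kN·m
  R_B = -6M₀ab/L³ = -6·15·3·9/12³ = -45/32 kN
  M_B = M₀a(2b-a)/L² = 15·3·(2·9-3)/12² = 75/16 kN·m
Load 2 — triangular load w₀=3 kN/m (0→w₀ over full span):
  R_A = 3w₀L/20 = 3·3·12/20 = 27/5 kN
  M_A = w₀L²/30 = 3·12²/30 = 72/5 kN·m
  R_B = 7w₀L/20 = 7·3·12/20 = 63/5 kN
  M_B = -w₀L²/20 = -3·12²/20 = -108/5 kN·m
Load 3 — point force P=7 kN at a=9 m (b=L-a=3):
  R_A = Pb²(3a+b)/L³ = 7·3²·(3·9+3)/12³ = 35/32 kN
  M_A = Pab²/L² = 7·9·3²/12² = 63/16 kN·m
  R_B = Pa²(a+3b)/L³ = 7·9²·(9+3·3)/12³ = 189/32 kN
  M_B = -Pa²b/L² = -7·9²·3/12² = -189/16 kN·m
Load 4 — uniform load w=10 kN/m over full span:
  R_A = wL/2 = 10·12/2 = 60 kN
  M_A = wL²/12 = 10·12²/12 = 120 kN·m
  R_B = wL/2 = 10·12/2 = 60 kN
  M_B = -wL²/12 = -10·12²/12 = -120 kN·m
Superposition: R_A = 679/10 kN, M_A = 5421/40 kN·m, R_B = 771/10 kN, M_B = -5949/40 kN·m

R_A = 679/10 kN, M_A = 5421/40 kN·m, R_B = 771/10 kN, M_B = -5949/40 kN·m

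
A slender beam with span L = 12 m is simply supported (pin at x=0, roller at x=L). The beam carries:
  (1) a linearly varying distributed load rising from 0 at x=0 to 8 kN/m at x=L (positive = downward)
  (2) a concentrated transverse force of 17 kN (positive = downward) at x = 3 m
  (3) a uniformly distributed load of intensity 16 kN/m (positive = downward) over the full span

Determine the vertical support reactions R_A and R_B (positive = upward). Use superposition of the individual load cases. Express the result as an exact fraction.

Load 1 — triangular load w₀=8 kN/m (0→w₀ over full span):
  R_A = w₀L/6 = 8·12/6 = 16 kN
  R_B = w₀L/3 = 8·12/3 = 32 kN
Load 2 — point force P=17 kN at a=3 m (b=L-a=9):
  R_A = Pb/L = 17·9/12 = 51/4 kN
  R_B = Pa/L = 17·3/12 = 17/4 kN
Load 3 — uniform load w=16 kN/m over full span:
  R_A = wL/2 = 16·12/2 = 96 kN
  R_B = wL/2 = 16·12/2 = 96 kN
Superposition: R_A = 499/4 kN, R_B = 529/4 kN

R_A = 499/4 kN, R_B = 529/4 kN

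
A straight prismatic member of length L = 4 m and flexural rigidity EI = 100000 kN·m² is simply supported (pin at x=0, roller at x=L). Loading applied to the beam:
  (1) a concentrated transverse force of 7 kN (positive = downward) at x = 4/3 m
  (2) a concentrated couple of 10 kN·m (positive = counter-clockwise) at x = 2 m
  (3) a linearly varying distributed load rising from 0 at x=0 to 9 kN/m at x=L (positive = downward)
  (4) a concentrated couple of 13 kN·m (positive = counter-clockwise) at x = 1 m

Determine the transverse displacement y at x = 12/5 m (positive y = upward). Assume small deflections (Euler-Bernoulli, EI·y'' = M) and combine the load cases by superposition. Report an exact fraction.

Load 1 — point force P=7 kN at a=4/3 m (b=L-a=8/3):
  y_1 = -Pa(L-x)(2Lx-a²-x²)/(6LEI)  [x>a] = -7·(4/3)·(4-(12/5))·(2·4·(12/5)-(4/3)²-(12/5)²)/(6·4·100000) = -2296/31640625 m
Load 2 — applied couple M₀=10 kN·m at a=2 m (b=L-a=2):
  y_2 = (M₀x³/(6L)-M₀(x-a)²/2+C₁x)/EI  [x>a] with C₁=M₀(3b²-L²)/(6L)=-5/3 = (10·(12/5)³/(6·4)-10·((12/5)-2)²/2+(-5/3)·(12/5))/100000 = 3/312500 m
Load 3 — triangular load w₀=9 kN/m (0→w₀ over full span):
  y_3 = -w₀x(7L⁴-10L²x²+3x⁴)/(360LEI) = -9·(12/5)·(7·4⁴-10·4²·(12/5)²+3·(12/5)⁴)/(360·4·100000) = -7104/48828125 m
Load 4 — applied couple M₀=13 kN·m at a=1 m (b=L-a=3):
  y_4 = (M₀x³/(6L)-M₀(x-a)²/2+C₁x)/EI  [x>a] with C₁=M₀(3b²-L²)/(6L)=143/24 = (13·(12/5)³/(6·4)-13·((12/5)-1)²/2+(143/24)·(12/5))/100000 = 1131/12500000 m
Superposition: y = Σ y_i = -14931193/126562500000 m ≈ -0.000118 m

y(12/5) = -14931193/126562500000 m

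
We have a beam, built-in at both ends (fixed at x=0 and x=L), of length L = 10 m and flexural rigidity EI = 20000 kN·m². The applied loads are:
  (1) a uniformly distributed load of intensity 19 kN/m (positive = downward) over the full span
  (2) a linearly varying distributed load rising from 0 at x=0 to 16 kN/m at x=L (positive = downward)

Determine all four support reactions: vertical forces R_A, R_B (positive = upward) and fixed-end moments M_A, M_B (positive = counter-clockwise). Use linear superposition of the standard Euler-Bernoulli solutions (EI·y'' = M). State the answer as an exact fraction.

R_A = 119 kN, M_A = 635/3 kN·m, R_B = 151 kN, M_B = -715/3 kN·m

Load 1 — uniform load w=19 kN/m over full span:
  R_A = wL/2 = 19·10/2 = 95 kN
  M_A = wL²/12 = 19·10²/12 = 475/3 kN·m
  R_B = wL/2 = 19·10/2 = 95 kN
  M_B = -wL²/12 = -19·10²/12 = -475/3 kN·m
Load 2 — triangular load w₀=16 kN/m (0→w₀ over full span):
  R_A = 3w₀L/20 = 3·16·10/20 = 24 kN
  M_A = w₀L²/30 = 16·10²/30 = 160/3 kN·m
  R_B = 7w₀L/20 = 7·16·10/20 = 56 kN
  M_B = -w₀L²/20 = -16·10²/20 = -80 kN·m
Superposition: R_A = 119 kN, M_A = 635/3 kN·m, R_B = 151 kN, M_B = -715/3 kN·m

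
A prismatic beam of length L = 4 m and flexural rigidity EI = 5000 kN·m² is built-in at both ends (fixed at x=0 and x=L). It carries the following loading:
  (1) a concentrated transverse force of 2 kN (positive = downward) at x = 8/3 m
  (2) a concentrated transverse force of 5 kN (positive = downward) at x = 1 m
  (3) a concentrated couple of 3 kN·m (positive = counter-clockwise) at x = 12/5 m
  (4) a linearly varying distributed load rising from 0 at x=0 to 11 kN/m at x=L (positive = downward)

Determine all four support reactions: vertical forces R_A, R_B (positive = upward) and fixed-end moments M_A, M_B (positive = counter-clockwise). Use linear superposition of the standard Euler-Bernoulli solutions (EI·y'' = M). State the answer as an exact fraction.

Load 1 — point force P=2 kN at a=8/3 m (b=L-a=4/3):
  R_A = Pb²(3a+b)/L³ = 2·(4/3)²·(3·(8/3)+(4/3))/4³ = 14/27 kN
  M_A = Pab²/L² = 2·(8/3)·(4/3)²/4² = 16/27 kN·m
  R_B = Pa²(a+3b)/L³ = 2·(8/3)²·((8/3)+3·(4/3))/4³ = 40/27 kN
  M_B = -Pa²b/L² = -2·(8/3)²·(4/3)/4² = -32/27 kN·m
Load 2 — point force P=5 kN at a=1 m (b=L-a=3):
  R_A = Pb²(3a+b)/L³ = 5·3²·(3·1+3)/4³ = 135/32 kN
  M_A = Pab²/L² = 5·1·3²/4² = 45/16 kN·m
  R_B = Pa²(a+3b)/L³ = 5·1²·(1+3·3)/4³ = 25/32 kN
  M_B = -Pa²b/L² = -5·1²·3/4² = -15/16 kN·m
Load 3 — applied couple M₀=3 kN·m at a=12/5 m (b=L-a=8/5):
  R_A = 6M₀ab/L³ = 6·3·(12/5)·(8/5)/4³ = 27/25 kN
  M_A = M₀b(2a-b)/L² = 3·(8/5)·(2·(12/5)-(8/5))/4² = 24/25 kN·m
  R_B = -6M₀ab/L³ = -6·3·(12/5)·(8/5)/4³ = -27/25 kN
  M_B = M₀a(2b-a)/L² = 3·(12/5)·(2·(8/5)-(12/5))/4² = 9/25 kN·m
Load 4 — triangular load w₀=11 kN/m (0→w₀ over full span):
  R_A = 3w₀L/20 = 3·11·4/20 = 33/5 kN
  M_A = w₀L²/30 = 11·4²/30 = 88/15 kN·m
  R_B = 7w₀L/20 = 7·11·4/20 = 77/5 kN
  M_B = -w₀L²/20 = -11·4²/20 = -44/5 kN·m
Superposition: R_A = 268213/21600 kN, M_A = 110503/10800 kN·m, R_B = 358187/21600 kN, M_B = -114077/10800 kN·m

R_A = 268213/21600 kN, M_A = 110503/10800 kN·m, R_B = 358187/21600 kN, M_B = -114077/10800 kN·m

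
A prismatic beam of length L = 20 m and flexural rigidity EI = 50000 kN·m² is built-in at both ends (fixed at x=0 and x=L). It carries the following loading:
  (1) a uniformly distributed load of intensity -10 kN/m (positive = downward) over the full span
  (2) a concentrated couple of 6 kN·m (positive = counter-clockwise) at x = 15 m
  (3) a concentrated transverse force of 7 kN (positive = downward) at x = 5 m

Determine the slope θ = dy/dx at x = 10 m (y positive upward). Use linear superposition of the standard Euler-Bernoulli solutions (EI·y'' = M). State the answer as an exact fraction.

Load 1 — uniform load w=-10 kN/m over full span:
  θ_1 = -wx(L-x)(L-2x)/(12EI) = -(-10)·10·(20-10)·(20-2·10)/(12·50000) = 0 rad
Load 2 — applied couple M₀=6 kN·m at a=15 m (b=L-a=5):
  θ_2 = (R_Ax²/2 - M_Ax)/EI  [x≤a] with R_A=27/80, M_A=15/8 = ((27/80)·10²/2 - (15/8)·10)/50000 = -3/80000 rad
Load 3 — point force P=7 kN at a=5 m (b=L-a=15):
  θ_3 = Pa²(L-x)(2bL-(3b+a)(L-x))/(2L³EI)  [x>a] = 7·5²·(20-10)·(2·15·20-(3·15+5)·(20-10))/(2·20³·50000) = 7/32000 rad
Superposition: θ = Σ θ_i = 29/160000 rad ≈ 0.000181 rad

θ(10) = 29/160000 rad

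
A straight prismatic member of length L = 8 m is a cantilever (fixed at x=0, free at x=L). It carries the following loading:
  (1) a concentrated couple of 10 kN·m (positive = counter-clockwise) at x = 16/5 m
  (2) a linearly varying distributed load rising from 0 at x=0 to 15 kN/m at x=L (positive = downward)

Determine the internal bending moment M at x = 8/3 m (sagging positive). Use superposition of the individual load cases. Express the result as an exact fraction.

Load 1 — applied couple M₀=10 kN·m at a=16/5 m (b=L-a=24/5):
  M_1 = M₀  [x≤a] = 10 = 10 kN·m
Load 2 — triangular load w₀=15 kN/m (0→w₀ over full span):
  M_2 = w₀Lx/2 - w₀L²/3 - w₀x³/(6L) = 15·8·(8/3)/2 - 15·8²/3 - 15·(8/3)³/(6·8) = -4480/27 kN·m
Superposition: M = Σ M_i = -4210/27 kN·m ≈ -155.925926 kN·m

M(8/3) = -4210/27 kN·m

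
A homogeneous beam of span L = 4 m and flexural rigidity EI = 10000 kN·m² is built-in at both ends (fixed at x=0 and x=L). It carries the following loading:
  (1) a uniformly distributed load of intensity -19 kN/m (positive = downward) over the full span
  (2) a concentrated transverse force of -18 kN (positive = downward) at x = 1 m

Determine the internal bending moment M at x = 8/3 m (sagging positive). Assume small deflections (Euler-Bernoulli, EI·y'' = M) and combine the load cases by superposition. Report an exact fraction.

M(8/3) = -635/72 kN·m

Load 1 — uniform load w=-19 kN/m over full span:
  M_1 = wLx/2 - wL²/12 - wx²/2 = (-19)·4·(8/3)/2 - (-19)·4²/12 - (-19)·(8/3)²/2 = -76/9 kN·m
Load 2 — point force P=-18 kN at a=1 m (b=L-a=3):
  M_2 = Pa²(a+3b)(L-x)/L³ - Pa²b/L²  [x>a] = (-18)·1²·(1+3·3)·(4-(8/3))/4³ - (-18)·1²·3/4² = -3/8 kN·m
Superposition: M = Σ M_i = -635/72 kN·m ≈ -8.819444 kN·m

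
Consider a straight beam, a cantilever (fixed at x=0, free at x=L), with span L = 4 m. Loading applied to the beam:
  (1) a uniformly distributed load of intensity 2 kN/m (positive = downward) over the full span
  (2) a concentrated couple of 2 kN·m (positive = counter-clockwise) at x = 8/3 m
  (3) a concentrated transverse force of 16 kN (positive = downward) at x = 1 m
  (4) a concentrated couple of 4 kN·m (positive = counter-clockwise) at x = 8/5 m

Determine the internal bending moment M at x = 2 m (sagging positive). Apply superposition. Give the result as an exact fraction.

M(2) = -2 kN·m

Load 1 — uniform load w=2 kN/m over full span:
  M_1 = -w(L-x)²/2 = -2·(4-2)²/2 = -4 kN·m
Load 2 — applied couple M₀=2 kN·m at a=8/3 m (b=L-a=4/3):
  M_2 = M₀  [x≤a] = 2 = 2 kN·m
Load 3 — point force P=16 kN at a=1 m (b=L-a=3):
  M_3 = 0  [x>a] = 0 kN·m
Load 4 — applied couple M₀=4 kN·m at a=8/5 m (b=L-a=12/5):
  M_4 = 0  [x>a] = 0 kN·m
Superposition: M = Σ M_i = -2 kN·m ≈ -2.000000 kN·m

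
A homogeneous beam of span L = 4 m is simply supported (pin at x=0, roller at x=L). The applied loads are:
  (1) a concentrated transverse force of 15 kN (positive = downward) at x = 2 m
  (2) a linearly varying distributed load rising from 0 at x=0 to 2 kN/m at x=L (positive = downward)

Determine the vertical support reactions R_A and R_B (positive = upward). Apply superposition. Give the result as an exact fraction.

R_A = 53/6 kN, R_B = 61/6 kN

Load 1 — point force P=15 kN at a=2 m (b=L-a=2):
  R_A = Pb/L = 15·2/4 = 15/2 kN
  R_B = Pa/L = 15·2/4 = 15/2 kN
Load 2 — triangular load w₀=2 kN/m (0→w₀ over full span):
  R_A = w₀L/6 = 2·4/6 = 4/3 kN
  R_B = w₀L/3 = 2·4/3 = 8/3 kN
Superposition: R_A = 53/6 kN, R_B = 61/6 kN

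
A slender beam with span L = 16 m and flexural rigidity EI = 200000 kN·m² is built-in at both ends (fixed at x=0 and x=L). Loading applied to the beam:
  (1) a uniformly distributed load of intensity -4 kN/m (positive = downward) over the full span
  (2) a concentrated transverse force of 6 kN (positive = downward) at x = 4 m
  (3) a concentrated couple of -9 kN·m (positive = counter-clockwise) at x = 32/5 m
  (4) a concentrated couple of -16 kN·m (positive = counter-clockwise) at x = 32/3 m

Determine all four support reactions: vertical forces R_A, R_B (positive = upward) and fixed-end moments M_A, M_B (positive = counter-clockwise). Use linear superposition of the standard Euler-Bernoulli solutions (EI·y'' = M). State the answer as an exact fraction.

R_A = -34897/1200 kN, M_A = -11737/150 kN·m, R_B = -34703/1200 kN, M_B = 11693/150 kN·m

Load 1 — uniform load w=-4 kN/m over full span:
  R_A = wL/2 = (-4)·16/2 = -32 kN
  M_A = wL²/12 = (-4)·16²/12 = -256/3 kN·m
  R_B = wL/2 = (-4)·16/2 = -32 kN
  M_B = -wL²/12 = -(-4)·16²/12 = 256/3 kN·m
Load 2 — point force P=6 kN at a=4 m (b=L-a=12):
  R_A = Pb²(3a+b)/L³ = 6·12²·(3·4+12)/16³ = 81/16 kN
  M_A = Pab²/L² = 6·4·12²/16² = 27/2 kN·m
  R_B = Pa²(a+3b)/L³ = 6·4²·(4+3·12)/16³ = 15/16 kN
  M_B = -Pa²b/L² = -6·4²·12/16² = -9/2 kN·m
Load 3 — applied couple M₀=-9 kN·m at a=32/5 m (b=L-a=48/5):
  R_A = 6M₀ab/L³ = 6·(-9)·(32/5)·(48/5)/16³ = -81/100 kN
  M_A = M₀b(2a-b)/L² = (-9)·(48/5)·(2·(32/5)-(48/5))/16² = -27/25 kN·m
  R_B = -6M₀ab/L³ = -6·(-9)·(32/5)·(48/5)/16³ = 81/100 kN
  M_B = M₀a(2b-a)/L² = (-9)·(32/5)·(2·(48/5)-(32/5))/16² = -72/25 kN·m
Load 4 — applied couple M₀=-16 kN·m at a=32/3 m (b=L-a=16/3):
  R_A = 6M₀ab/L³ = 6·(-16)·(32/3)·(16/3)/16³ = -4/3 kN
  M_A = M₀b(2a-b)/L² = (-16)·(16/3)·(2·(32/3)-(16/3))/16² = -16/3 kN·m
  R_B = -6M₀ab/L³ = -6·(-16)·(32/3)·(16/3)/16³ = 4/3 kN
  M_B = M₀a(2b-a)/L² = (-16)·(32/3)·(2·(16/3)-(32/3))/16² = 0 kN·m
Superposition: R_A = -34897/1200 kN, M_A = -11737/150 kN·m, R_B = -34703/1200 kN, M_B = 11693/150 kN·m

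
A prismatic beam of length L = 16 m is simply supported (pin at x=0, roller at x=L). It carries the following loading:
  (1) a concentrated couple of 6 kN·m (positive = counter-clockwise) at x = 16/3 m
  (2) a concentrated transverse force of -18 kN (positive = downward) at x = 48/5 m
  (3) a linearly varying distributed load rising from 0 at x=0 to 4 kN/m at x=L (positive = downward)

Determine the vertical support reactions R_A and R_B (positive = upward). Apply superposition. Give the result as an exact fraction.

Load 1 — applied couple M₀=6 kN·m at a=16/3 m (b=L-a=32/3):
  R_A = M₀/L = 6/16 = 3/8 kN
  R_B = -M₀/L = -6/16 = -3/8 kN
Load 2 — point force P=-18 kN at a=48/5 m (b=L-a=32/5):
  R_A = Pb/L = (-18)·(32/5)/16 = -36/5 kN
  R_B = Pa/L = (-18)·(48/5)/16 = -54/5 kN
Load 3 — triangular load w₀=4 kN/m (0→w₀ over full span):
  R_A = w₀L/6 = 4·16/6 = 32/3 kN
  R_B = w₀L/3 = 4·16/3 = 64/3 kN
Superposition: R_A = 461/120 kN, R_B = 1219/120 kN

R_A = 461/120 kN, R_B = 1219/120 kN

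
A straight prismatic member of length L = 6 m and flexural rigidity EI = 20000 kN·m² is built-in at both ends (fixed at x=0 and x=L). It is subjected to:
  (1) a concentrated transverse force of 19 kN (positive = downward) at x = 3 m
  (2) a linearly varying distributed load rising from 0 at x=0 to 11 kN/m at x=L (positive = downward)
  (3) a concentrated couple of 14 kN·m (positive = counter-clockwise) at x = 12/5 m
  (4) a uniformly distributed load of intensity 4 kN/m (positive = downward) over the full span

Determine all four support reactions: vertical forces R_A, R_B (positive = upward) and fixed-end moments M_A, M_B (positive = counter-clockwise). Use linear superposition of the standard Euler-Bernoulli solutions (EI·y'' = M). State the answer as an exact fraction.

R_A = 869/25 kN, M_A = 4113/100 kN·m, R_B = 1031/25 kN, M_B = -4157/100 kN·m

Load 1 — point force P=19 kN at a=3 m (b=L-a=3):
  R_A = Pb²(3a+b)/L³ = 19·3²·(3·3+3)/6³ = 19/2 kN
  M_A = Pab²/L² = 19·3·3²/6² = 57/4 kN·m
  R_B = Pa²(a+3b)/L³ = 19·3²·(3+3·3)/6³ = 19/2 kN
  M_B = -Pa²b/L² = -19·3²·3/6² = -57/4 kN·m
Load 2 — triangular load w₀=11 kN/m (0→w₀ over full span):
  R_A = 3w₀L/20 = 3·11·6/20 = 99/10 kN
  M_A = w₀L²/30 = 11·6²/30 = 66/5 kN·m
  R_B = 7w₀L/20 = 7·11·6/20 = 231/10 kN
  M_B = -w₀L²/20 = -11·6²/20 = -99/5 kN·m
Load 3 — applied couple M₀=14 kN·m at a=12/5 m (b=L-a=18/5):
  R_A = 6M₀ab/L³ = 6·14·(12/5)·(18/5)/6³ = 84/25 kN
  M_A = M₀b(2a-b)/L² = 14·(18/5)·(2·(12/5)-(18/5))/6² = 42/25 kN·m
  R_B = -6M₀ab/L³ = -6·14·(12/5)·(18/5)/6³ = -84/25 kN
  M_B = M₀a(2b-a)/L² = 14·(12/5)·(2·(18/5)-(12/5))/6² = 112/25 kN·m
Load 4 — uniform load w=4 kN/m over full span:
  R_A = wL/2 = 4·6/2 = 12 kN
  M_A = wL²/12 = 4·6²/12 = 12 kN·m
  R_B = wL/2 = 4·6/2 = 12 kN
  M_B = -wL²/12 = -4·6²/12 = -12 kN·m
Superposition: R_A = 869/25 kN, M_A = 4113/100 kN·m, R_B = 1031/25 kN, M_B = -4157/100 kN·m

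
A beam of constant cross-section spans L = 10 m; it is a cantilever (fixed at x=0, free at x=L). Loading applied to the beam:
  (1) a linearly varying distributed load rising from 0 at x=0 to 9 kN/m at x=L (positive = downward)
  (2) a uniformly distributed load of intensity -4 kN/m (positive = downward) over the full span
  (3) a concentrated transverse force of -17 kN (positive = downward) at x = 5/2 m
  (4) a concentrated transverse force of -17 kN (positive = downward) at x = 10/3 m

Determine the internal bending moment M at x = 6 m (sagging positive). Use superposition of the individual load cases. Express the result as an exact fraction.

M(6) = -152/5 kN·m

Load 1 — triangular load w₀=9 kN/m (0→w₀ over full span):
  M_1 = w₀Lx/2 - w₀L²/3 - w₀x³/(6L) = 9·10·6/2 - 9·10²/3 - 9·6³/(6·10) = -312/5 kN·m
Load 2 — uniform load w=-4 kN/m over full span:
  M_2 = -w(L-x)²/2 = -(-4)·(10-6)²/2 = 32 kN·m
Load 3 — point force P=-17 kN at a=5/2 m (b=L-a=15/2):
  M_3 = 0  [x>a] = 0 kN·m
Load 4 — point force P=-17 kN at a=10/3 m (b=L-a=20/3):
  M_4 = 0  [x>a] = 0 kN·m
Superposition: M = Σ M_i = -152/5 kN·m ≈ -30.400000 kN·m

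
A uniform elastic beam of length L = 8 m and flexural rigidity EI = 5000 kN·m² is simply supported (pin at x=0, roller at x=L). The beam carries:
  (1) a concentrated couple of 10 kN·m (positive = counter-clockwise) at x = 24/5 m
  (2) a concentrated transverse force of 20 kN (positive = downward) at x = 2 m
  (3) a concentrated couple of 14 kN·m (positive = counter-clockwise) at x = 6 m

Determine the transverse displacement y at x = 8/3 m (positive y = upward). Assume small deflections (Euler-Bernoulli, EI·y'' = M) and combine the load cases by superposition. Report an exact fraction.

y(8/3) = -19207/506250 m

Load 1 — applied couple M₀=10 kN·m at a=24/5 m (b=L-a=16/5):
  y_1 = (M₀x³/(6L)+C₁x)/EI  [x≤a] with C₁=M₀(3b²-L²)/(6L)=-104/15 = (10·(8/3)³/(6·8)+(-104/15)·(8/3))/5000 = -736/253125 m
Load 2 — point force P=20 kN at a=2 m (b=L-a=6):
  y_2 = -Pa(L-x)(2Lx-a²-x²)/(6LEI)  [x>a] = -20·2·(8-(8/3))·(2·8·(8/3)-2²-(8/3)²)/(6·8·5000) = -284/10125 m
Load 3 — applied couple M₀=14 kN·m at a=6 m (b=L-a=2):
  y_3 = (M₀x³/(6L)+C₁x)/EI  [x≤a] with C₁=M₀(3b²-L²)/(6L)=-91/6 = (14·(8/3)³/(6·8)+(-91/6)·(8/3))/5000 = -707/101250 m
Superposition: y = Σ y_i = -19207/506250 m ≈ -0.037940 m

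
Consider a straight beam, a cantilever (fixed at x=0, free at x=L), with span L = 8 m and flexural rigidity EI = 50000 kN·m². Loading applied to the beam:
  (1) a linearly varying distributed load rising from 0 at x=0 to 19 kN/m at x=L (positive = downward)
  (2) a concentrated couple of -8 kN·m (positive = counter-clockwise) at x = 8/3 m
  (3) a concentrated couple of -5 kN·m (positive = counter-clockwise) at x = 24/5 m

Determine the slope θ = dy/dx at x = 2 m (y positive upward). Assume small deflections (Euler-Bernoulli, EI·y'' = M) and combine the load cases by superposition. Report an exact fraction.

θ(2) = -549/40000 rad

Load 1 — triangular load w₀=19 kN/m (0→w₀ over full span):
  θ_1 = (w₀Lx²/4-w₀L²x/3-w₀x⁴/(24L))/EI = (19·8·2²/4-19·8²·2/3-19·2⁴/(24·8))/50000 = -2641/200000 rad
Load 2 — applied couple M₀=-8 kN·m at a=8/3 m (b=L-a=16/3):
  θ_2 = M₀x/EI  [x≤a] = (-8)·2/50000 = -1/3125 rad
Load 3 — applied couple M₀=-5 kN·m at a=24/5 m (b=L-a=16/5):
  θ_3 = M₀x/EI  [x≤a] = (-5)·2/50000 = -1/5000 rad
Superposition: θ = Σ θ_i = -549/40000 rad ≈ -0.013725 rad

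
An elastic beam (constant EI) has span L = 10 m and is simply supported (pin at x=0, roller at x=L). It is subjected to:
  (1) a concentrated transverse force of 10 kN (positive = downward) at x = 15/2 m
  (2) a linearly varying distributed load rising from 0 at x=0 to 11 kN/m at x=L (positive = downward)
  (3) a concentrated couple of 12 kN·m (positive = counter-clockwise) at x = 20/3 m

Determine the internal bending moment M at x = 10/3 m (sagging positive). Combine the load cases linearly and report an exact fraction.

M(10/3) = 5399/81 kN·m

Load 1 — point force P=10 kN at a=15/2 m (b=L-a=5/2):
  M_1 = Pbx/L  [x≤a] = 10·(5/2)·(10/3)/10 = 25/3 kN·m
Load 2 — triangular load w₀=11 kN/m (0→w₀ over full span):
  M_2 = w₀Lx/6 - w₀x³/(6L) = 11·10·(10/3)/6 - 11·(10/3)³/(6·10) = 4400/81 kN·m
Load 3 — applied couple M₀=12 kN·m at a=20/3 m (b=L-a=10/3):
  M_3 = M₀x/L  [x≤a] = 12·(10/3)/10 = 4 kN·m
Superposition: M = Σ M_i = 5399/81 kN·m ≈ 66.654321 kN·m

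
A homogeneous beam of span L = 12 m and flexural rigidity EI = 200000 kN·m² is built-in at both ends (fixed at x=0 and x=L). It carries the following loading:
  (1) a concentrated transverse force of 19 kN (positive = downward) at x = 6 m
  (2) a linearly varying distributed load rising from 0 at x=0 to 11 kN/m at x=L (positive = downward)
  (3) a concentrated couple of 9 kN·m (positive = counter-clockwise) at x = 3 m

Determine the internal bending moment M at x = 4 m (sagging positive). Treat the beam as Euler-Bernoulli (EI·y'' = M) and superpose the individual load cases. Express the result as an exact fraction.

Load 1 — point force P=19 kN at a=6 m (b=L-a=6):
  M_1 = Pb²(3a+b)x/L³ - Pab²/L²  [x≤a] = 19·6²·(3·6+6)·4/12³ - 19·6·6²/12² = 19/2 kN·m
Load 2 — triangular load w₀=11 kN/m (0→w₀ over full span):
  M_2 = 3w₀Lx/20 - w₀L²/30 - w₀x³/(6L) = 3·11·12·4/20 - 11·12²/30 - 11·4³/(6·12) = 748/45 kN·m
Load 3 — applied couple M₀=9 kN·m at a=3 m (b=L-a=9):
  M_3 = R_Ax - M_A - M₀  [x>a] with R_A=27/32, M_A=-27/16 = (27/32)·4 - (-27/16) - 9 = -63/16 kN·m
Superposition: M = Σ M_i = 15973/720 kN·m ≈ 22.184722 kN·m

M(4) = 15973/720 kN·m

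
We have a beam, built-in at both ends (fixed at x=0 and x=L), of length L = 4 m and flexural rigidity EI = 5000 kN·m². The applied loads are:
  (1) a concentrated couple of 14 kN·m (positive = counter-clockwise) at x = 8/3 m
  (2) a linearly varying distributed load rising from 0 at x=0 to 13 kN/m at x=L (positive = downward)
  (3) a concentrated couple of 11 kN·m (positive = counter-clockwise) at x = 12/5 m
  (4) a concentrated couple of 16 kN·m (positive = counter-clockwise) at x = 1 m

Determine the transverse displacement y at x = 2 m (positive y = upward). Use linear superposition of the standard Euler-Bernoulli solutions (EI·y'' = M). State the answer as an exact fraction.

y(2) = -1171/1125000 m

Load 1 — applied couple M₀=14 kN·m at a=8/3 m (b=L-a=4/3):
  y_1 = (R_Ax³/6 - M_Ax²/2)/EI  [x≤a] with R_A=14/3, M_A=14/3 = ((14/3)·2³/6 - (14/3)·2²/2)/5000 = -7/11250 m
Load 2 — triangular load w₀=13 kN/m (0→w₀ over full span):
  y_2 = -w₀x²(L-x)²(x+2L)/(120LEI) = -13·2²·(4-2)²·(2+2·4)/(120·4·5000) = -13/15000 m
Load 3 — applied couple M₀=11 kN·m at a=12/5 m (b=L-a=8/5):
  y_3 = (R_Ax³/6 - M_Ax²/2)/EI  [x≤a] with R_A=99/25, M_A=88/25 = ((99/25)·2³/6 - (88/25)·2²/2)/5000 = -11/31250 m
Load 4 — applied couple M₀=16 kN·m at a=1 m (b=L-a=3):
  y_4 = (R_Ax³/6 - M_Ax²/2 - M₀(x-a)²/2)/EI  [x>a] with R_A=9/2, M_A=-3 = ((9/2)·2³/6 - (-3)·2²/2 - 16·(2-1)²/2)/5000 = 1/1250 m
Superposition: y = Σ y_i = -1171/1125000 m ≈ -0.001041 m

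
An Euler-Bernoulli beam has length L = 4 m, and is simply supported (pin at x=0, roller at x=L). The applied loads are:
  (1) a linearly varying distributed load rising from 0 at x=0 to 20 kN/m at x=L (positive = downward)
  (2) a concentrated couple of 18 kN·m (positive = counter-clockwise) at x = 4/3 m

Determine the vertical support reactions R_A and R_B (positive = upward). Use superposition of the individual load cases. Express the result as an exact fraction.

Load 1 — triangular load w₀=20 kN/m (0→w₀ over full span):
  R_A = w₀L/6 = 20·4/6 = 40/3 kN
  R_B = w₀L/3 = 20·4/3 = 80/3 kN
Load 2 — applied couple M₀=18 kN·m at a=4/3 m (b=L-a=8/3):
  R_A = M₀/L = 18/4 = 9/2 kN
  R_B = -M₀/L = -18/4 = -9/2 kN
Superposition: R_A = 107/6 kN, R_B = 133/6 kN

R_A = 107/6 kN, R_B = 133/6 kN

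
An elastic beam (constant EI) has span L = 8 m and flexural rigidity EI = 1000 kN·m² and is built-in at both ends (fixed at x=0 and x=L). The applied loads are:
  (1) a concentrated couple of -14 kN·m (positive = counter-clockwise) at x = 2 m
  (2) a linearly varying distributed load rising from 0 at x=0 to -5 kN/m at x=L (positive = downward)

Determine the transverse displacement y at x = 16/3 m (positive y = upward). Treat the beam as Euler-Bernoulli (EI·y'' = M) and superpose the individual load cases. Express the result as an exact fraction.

y(16/3) = 479/36450 m

Load 1 — applied couple M₀=-14 kN·m at a=2 m (b=L-a=6):
  y_1 = (R_Ax³/6 - M_Ax²/2 - M₀(x-a)²/2)/EI  [x>a] with R_A=-63/32, M_A=21/8 = ((-63/32)·(16/3)³/6 - (21/8)·(16/3)²/2 - (-14)·((16/3)-2)²/2)/1000 = -7/750 m
Load 2 — triangular load w₀=-5 kN/m (0→w₀ over full span):
  y_2 = -w₀x²(L-x)²(x+2L)/(120LEI) = -(-5)·(16/3)²·(8-(16/3))²·((16/3)+2·8)/(120·8·1000) = 2048/91125 m
Superposition: y = Σ y_i = 479/36450 m ≈ 0.013141 m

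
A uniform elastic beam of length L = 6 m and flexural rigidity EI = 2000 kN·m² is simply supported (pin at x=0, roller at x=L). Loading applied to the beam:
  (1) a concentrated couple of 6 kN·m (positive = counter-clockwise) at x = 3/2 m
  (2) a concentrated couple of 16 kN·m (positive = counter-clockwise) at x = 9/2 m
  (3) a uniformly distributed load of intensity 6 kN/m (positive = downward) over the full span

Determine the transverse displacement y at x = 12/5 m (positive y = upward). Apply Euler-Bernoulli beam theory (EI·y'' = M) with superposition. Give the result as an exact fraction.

Load 1 — applied couple M₀=6 kN·m at a=3/2 m (b=L-a=9/2):
  y_1 = (M₀x³/(6L)-M₀(x-a)²/2+C₁x)/EI  [x>a] with C₁=M₀(3b²-L²)/(6L)=33/8 = (6·(12/5)³/(6·6)-6·((12/5)-(3/2))²/2+(33/8)·(12/5))/2000 = 4887/1000000 m
Load 2 — applied couple M₀=16 kN·m at a=9/2 m (b=L-a=3/2):
  y_2 = (M₀x³/(6L)+C₁x)/EI  [x≤a] with C₁=M₀(3b²-L²)/(6L)=-13 = (16·(12/5)³/(6·6)+(-13)·(12/5))/2000 = -783/62500 m
Load 3 — uniform load w=6 kN/m over full span:
  y_3 = -wx(L³-2Lx²+x³)/(24EI) = -6·(12/5)·(6³-2·6·(12/5)²+(12/5)³)/(24·2000) = -7533/156250 m
Superposition: y = Σ y_i = -279261/5000000 m ≈ -0.055852 m

y(12/5) = -279261/5000000 m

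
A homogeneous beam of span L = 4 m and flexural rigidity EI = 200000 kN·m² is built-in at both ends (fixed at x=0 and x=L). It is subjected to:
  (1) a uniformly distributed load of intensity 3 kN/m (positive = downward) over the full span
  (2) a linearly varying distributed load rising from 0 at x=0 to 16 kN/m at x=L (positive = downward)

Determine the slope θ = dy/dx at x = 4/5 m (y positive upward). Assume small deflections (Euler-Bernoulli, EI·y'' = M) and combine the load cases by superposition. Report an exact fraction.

Load 1 — uniform load w=3 kN/m over full span:
  θ_1 = -wx(L-x)(L-2x)/(12EI) = -3·(4/5)·(4-(4/5))·(4-2·(4/5))/(12·200000) = -3/390625 rad
Load 2 — triangular load w₀=16 kN/m (0→w₀ over full span):
  θ_2 = -w₀(2x(L-x)(L-2x)(x+2L)+x²(L-x)²)/(120LEI) = -16·(2·(4/5)·(4-(4/5))·(4-2·(4/5))·((4/5)+2·4)+(4/5)²·(4-(4/5))²)/(120·4·200000) = -112/5859375 rad
Superposition: θ = Σ θ_i = -157/5859375 rad ≈ -0.000027 rad

θ(4/5) = -157/5859375 rad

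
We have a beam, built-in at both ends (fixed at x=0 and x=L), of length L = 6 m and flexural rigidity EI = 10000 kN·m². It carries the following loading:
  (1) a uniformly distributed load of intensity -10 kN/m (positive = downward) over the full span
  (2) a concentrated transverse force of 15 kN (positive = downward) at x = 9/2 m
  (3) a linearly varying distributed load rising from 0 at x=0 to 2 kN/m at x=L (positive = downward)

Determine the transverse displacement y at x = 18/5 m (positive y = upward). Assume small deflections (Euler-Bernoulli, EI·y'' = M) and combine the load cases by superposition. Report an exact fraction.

Load 1 — uniform load w=-10 kN/m over full span:
  y_1 = -wx²(L-x)²/(24EI) = -(-10)·(18/5)²·(6-(18/5))²/(24·10000) = 243/78125 m
Load 2 — point force P=15 kN at a=9/2 m (b=L-a=3/2):
  y_2 = -Pb²x²(3aL-(3a+b)x)/(6L³EI)  [x≤a] = -15·(3/2)²·(18/5)²·(3·(9/2)·6-(3·(9/2)+(3/2))·(18/5))/(6·6³·10000) = -729/800000 m
Load 3 — triangular load w₀=2 kN/m (0→w₀ over full span):
  y_3 = -w₀x²(L-x)²(x+2L)/(120LEI) = -2·(18/5)²·(6-(18/5))²·((18/5)+2·6)/(120·6·10000) = -3159/9765625 m
Superposition: y = Σ y_i = 4689171/2500000000 m ≈ 0.001876 m

y(18/5) = 4689171/2500000000 m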